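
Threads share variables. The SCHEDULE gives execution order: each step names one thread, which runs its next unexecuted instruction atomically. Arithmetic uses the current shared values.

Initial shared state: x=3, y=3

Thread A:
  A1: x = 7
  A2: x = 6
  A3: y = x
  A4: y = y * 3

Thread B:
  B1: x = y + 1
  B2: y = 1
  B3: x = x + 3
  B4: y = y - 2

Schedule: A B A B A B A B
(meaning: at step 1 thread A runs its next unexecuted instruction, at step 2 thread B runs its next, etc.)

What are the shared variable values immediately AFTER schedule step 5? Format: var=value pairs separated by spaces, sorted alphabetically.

Step 1: thread A executes A1 (x = 7). Shared: x=7 y=3. PCs: A@1 B@0
Step 2: thread B executes B1 (x = y + 1). Shared: x=4 y=3. PCs: A@1 B@1
Step 3: thread A executes A2 (x = 6). Shared: x=6 y=3. PCs: A@2 B@1
Step 4: thread B executes B2 (y = 1). Shared: x=6 y=1. PCs: A@2 B@2
Step 5: thread A executes A3 (y = x). Shared: x=6 y=6. PCs: A@3 B@2

Answer: x=6 y=6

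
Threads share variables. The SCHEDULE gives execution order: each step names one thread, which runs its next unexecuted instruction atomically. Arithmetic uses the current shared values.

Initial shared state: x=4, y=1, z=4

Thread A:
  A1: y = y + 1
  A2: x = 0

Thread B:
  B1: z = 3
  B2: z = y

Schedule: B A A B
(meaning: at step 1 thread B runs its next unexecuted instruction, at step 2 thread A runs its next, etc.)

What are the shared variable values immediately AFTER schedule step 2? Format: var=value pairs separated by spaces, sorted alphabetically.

Answer: x=4 y=2 z=3

Derivation:
Step 1: thread B executes B1 (z = 3). Shared: x=4 y=1 z=3. PCs: A@0 B@1
Step 2: thread A executes A1 (y = y + 1). Shared: x=4 y=2 z=3. PCs: A@1 B@1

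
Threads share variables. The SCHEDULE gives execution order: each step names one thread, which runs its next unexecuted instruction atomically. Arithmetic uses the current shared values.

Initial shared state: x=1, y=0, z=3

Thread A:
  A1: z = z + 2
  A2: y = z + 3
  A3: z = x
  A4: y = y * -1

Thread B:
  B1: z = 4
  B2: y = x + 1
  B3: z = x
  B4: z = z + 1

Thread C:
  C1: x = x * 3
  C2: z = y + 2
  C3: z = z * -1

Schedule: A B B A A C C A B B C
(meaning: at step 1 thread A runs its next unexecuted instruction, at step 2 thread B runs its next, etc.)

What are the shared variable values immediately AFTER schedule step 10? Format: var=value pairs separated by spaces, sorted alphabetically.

Answer: x=3 y=-7 z=4

Derivation:
Step 1: thread A executes A1 (z = z + 2). Shared: x=1 y=0 z=5. PCs: A@1 B@0 C@0
Step 2: thread B executes B1 (z = 4). Shared: x=1 y=0 z=4. PCs: A@1 B@1 C@0
Step 3: thread B executes B2 (y = x + 1). Shared: x=1 y=2 z=4. PCs: A@1 B@2 C@0
Step 4: thread A executes A2 (y = z + 3). Shared: x=1 y=7 z=4. PCs: A@2 B@2 C@0
Step 5: thread A executes A3 (z = x). Shared: x=1 y=7 z=1. PCs: A@3 B@2 C@0
Step 6: thread C executes C1 (x = x * 3). Shared: x=3 y=7 z=1. PCs: A@3 B@2 C@1
Step 7: thread C executes C2 (z = y + 2). Shared: x=3 y=7 z=9. PCs: A@3 B@2 C@2
Step 8: thread A executes A4 (y = y * -1). Shared: x=3 y=-7 z=9. PCs: A@4 B@2 C@2
Step 9: thread B executes B3 (z = x). Shared: x=3 y=-7 z=3. PCs: A@4 B@3 C@2
Step 10: thread B executes B4 (z = z + 1). Shared: x=3 y=-7 z=4. PCs: A@4 B@4 C@2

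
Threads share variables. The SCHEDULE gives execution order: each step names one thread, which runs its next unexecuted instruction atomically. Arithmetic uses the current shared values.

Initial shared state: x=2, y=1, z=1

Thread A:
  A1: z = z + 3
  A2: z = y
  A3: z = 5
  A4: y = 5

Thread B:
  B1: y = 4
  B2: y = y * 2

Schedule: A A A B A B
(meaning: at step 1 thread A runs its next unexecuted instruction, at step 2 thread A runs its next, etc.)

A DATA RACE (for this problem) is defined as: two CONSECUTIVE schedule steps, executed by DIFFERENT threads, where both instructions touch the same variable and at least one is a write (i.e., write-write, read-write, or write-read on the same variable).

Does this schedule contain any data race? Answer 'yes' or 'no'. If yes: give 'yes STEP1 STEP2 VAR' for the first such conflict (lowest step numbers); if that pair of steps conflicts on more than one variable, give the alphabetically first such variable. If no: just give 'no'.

Answer: yes 4 5 y

Derivation:
Steps 1,2: same thread (A). No race.
Steps 2,3: same thread (A). No race.
Steps 3,4: A(r=-,w=z) vs B(r=-,w=y). No conflict.
Steps 4,5: B(y = 4) vs A(y = 5). RACE on y (W-W).
Steps 5,6: A(y = 5) vs B(y = y * 2). RACE on y (W-W).
First conflict at steps 4,5.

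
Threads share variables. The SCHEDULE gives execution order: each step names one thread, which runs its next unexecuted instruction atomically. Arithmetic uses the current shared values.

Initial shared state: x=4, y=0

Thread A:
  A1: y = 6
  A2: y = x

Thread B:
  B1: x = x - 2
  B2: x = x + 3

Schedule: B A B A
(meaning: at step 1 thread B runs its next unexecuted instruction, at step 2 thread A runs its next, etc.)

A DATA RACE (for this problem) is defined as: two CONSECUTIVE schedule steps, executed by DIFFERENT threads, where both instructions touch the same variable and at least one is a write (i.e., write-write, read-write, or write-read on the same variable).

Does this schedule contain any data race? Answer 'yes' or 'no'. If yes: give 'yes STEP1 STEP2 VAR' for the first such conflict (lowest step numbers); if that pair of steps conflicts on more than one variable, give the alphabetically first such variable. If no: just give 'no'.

Answer: yes 3 4 x

Derivation:
Steps 1,2: B(r=x,w=x) vs A(r=-,w=y). No conflict.
Steps 2,3: A(r=-,w=y) vs B(r=x,w=x). No conflict.
Steps 3,4: B(x = x + 3) vs A(y = x). RACE on x (W-R).
First conflict at steps 3,4.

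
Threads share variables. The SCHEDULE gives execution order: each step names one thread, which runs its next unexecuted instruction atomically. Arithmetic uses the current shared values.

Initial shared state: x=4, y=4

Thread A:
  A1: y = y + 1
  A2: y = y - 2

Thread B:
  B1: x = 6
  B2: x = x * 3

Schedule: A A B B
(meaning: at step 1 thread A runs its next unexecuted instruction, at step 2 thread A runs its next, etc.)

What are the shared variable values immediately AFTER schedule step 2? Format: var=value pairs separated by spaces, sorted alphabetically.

Step 1: thread A executes A1 (y = y + 1). Shared: x=4 y=5. PCs: A@1 B@0
Step 2: thread A executes A2 (y = y - 2). Shared: x=4 y=3. PCs: A@2 B@0

Answer: x=4 y=3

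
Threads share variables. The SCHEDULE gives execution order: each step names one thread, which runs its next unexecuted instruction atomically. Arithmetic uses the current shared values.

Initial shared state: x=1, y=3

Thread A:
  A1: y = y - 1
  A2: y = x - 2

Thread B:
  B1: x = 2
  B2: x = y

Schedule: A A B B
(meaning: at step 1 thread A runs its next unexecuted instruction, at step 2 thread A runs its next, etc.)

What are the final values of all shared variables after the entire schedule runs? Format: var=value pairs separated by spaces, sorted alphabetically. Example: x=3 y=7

Answer: x=-1 y=-1

Derivation:
Step 1: thread A executes A1 (y = y - 1). Shared: x=1 y=2. PCs: A@1 B@0
Step 2: thread A executes A2 (y = x - 2). Shared: x=1 y=-1. PCs: A@2 B@0
Step 3: thread B executes B1 (x = 2). Shared: x=2 y=-1. PCs: A@2 B@1
Step 4: thread B executes B2 (x = y). Shared: x=-1 y=-1. PCs: A@2 B@2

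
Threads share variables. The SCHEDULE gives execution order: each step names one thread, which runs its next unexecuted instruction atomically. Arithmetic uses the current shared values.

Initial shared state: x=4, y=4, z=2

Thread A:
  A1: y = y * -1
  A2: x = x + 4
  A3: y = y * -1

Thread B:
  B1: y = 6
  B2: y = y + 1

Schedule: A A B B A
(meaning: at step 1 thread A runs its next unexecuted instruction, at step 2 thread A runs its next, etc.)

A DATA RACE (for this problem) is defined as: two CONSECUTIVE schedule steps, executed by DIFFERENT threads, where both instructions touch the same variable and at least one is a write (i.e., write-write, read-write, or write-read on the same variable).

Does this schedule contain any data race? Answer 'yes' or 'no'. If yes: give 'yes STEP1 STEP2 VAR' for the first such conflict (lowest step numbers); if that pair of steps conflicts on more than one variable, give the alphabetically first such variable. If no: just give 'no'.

Answer: yes 4 5 y

Derivation:
Steps 1,2: same thread (A). No race.
Steps 2,3: A(r=x,w=x) vs B(r=-,w=y). No conflict.
Steps 3,4: same thread (B). No race.
Steps 4,5: B(y = y + 1) vs A(y = y * -1). RACE on y (W-W).
First conflict at steps 4,5.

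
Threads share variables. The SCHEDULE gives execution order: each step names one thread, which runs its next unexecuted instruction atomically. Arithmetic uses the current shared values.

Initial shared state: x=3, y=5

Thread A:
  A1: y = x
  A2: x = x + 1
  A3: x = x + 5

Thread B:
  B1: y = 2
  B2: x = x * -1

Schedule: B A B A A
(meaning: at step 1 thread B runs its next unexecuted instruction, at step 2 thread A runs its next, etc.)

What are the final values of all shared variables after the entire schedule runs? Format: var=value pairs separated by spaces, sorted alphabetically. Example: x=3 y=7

Step 1: thread B executes B1 (y = 2). Shared: x=3 y=2. PCs: A@0 B@1
Step 2: thread A executes A1 (y = x). Shared: x=3 y=3. PCs: A@1 B@1
Step 3: thread B executes B2 (x = x * -1). Shared: x=-3 y=3. PCs: A@1 B@2
Step 4: thread A executes A2 (x = x + 1). Shared: x=-2 y=3. PCs: A@2 B@2
Step 5: thread A executes A3 (x = x + 5). Shared: x=3 y=3. PCs: A@3 B@2

Answer: x=3 y=3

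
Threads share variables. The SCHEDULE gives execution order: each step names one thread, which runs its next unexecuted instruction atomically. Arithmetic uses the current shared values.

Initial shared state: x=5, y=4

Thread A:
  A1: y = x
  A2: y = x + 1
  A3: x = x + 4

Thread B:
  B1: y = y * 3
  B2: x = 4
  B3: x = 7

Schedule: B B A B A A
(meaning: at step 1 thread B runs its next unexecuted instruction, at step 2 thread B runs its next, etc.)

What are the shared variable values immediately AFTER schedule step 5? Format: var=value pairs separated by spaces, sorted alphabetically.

Answer: x=7 y=8

Derivation:
Step 1: thread B executes B1 (y = y * 3). Shared: x=5 y=12. PCs: A@0 B@1
Step 2: thread B executes B2 (x = 4). Shared: x=4 y=12. PCs: A@0 B@2
Step 3: thread A executes A1 (y = x). Shared: x=4 y=4. PCs: A@1 B@2
Step 4: thread B executes B3 (x = 7). Shared: x=7 y=4. PCs: A@1 B@3
Step 5: thread A executes A2 (y = x + 1). Shared: x=7 y=8. PCs: A@2 B@3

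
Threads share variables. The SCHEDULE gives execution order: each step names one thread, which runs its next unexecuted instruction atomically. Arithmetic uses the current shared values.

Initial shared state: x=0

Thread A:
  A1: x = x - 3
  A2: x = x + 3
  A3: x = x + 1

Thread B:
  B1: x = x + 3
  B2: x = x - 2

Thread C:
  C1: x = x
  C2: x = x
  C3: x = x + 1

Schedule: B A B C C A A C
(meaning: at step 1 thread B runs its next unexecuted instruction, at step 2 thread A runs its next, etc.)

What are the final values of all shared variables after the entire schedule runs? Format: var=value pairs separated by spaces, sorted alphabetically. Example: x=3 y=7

Step 1: thread B executes B1 (x = x + 3). Shared: x=3. PCs: A@0 B@1 C@0
Step 2: thread A executes A1 (x = x - 3). Shared: x=0. PCs: A@1 B@1 C@0
Step 3: thread B executes B2 (x = x - 2). Shared: x=-2. PCs: A@1 B@2 C@0
Step 4: thread C executes C1 (x = x). Shared: x=-2. PCs: A@1 B@2 C@1
Step 5: thread C executes C2 (x = x). Shared: x=-2. PCs: A@1 B@2 C@2
Step 6: thread A executes A2 (x = x + 3). Shared: x=1. PCs: A@2 B@2 C@2
Step 7: thread A executes A3 (x = x + 1). Shared: x=2. PCs: A@3 B@2 C@2
Step 8: thread C executes C3 (x = x + 1). Shared: x=3. PCs: A@3 B@2 C@3

Answer: x=3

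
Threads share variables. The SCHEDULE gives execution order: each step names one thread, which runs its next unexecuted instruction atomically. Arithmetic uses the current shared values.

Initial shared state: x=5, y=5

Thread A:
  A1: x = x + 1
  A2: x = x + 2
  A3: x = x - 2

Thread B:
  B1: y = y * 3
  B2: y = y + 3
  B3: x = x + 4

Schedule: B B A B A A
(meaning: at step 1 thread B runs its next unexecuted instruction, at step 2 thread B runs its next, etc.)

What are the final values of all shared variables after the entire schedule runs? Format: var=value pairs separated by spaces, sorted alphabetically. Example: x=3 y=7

Answer: x=10 y=18

Derivation:
Step 1: thread B executes B1 (y = y * 3). Shared: x=5 y=15. PCs: A@0 B@1
Step 2: thread B executes B2 (y = y + 3). Shared: x=5 y=18. PCs: A@0 B@2
Step 3: thread A executes A1 (x = x + 1). Shared: x=6 y=18. PCs: A@1 B@2
Step 4: thread B executes B3 (x = x + 4). Shared: x=10 y=18. PCs: A@1 B@3
Step 5: thread A executes A2 (x = x + 2). Shared: x=12 y=18. PCs: A@2 B@3
Step 6: thread A executes A3 (x = x - 2). Shared: x=10 y=18. PCs: A@3 B@3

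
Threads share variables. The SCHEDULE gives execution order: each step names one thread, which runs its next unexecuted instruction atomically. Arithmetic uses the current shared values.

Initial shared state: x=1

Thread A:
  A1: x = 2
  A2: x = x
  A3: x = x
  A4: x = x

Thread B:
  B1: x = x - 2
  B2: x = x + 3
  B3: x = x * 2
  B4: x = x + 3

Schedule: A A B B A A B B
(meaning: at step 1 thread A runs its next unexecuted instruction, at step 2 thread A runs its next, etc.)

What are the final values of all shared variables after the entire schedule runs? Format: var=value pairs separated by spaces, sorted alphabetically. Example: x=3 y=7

Step 1: thread A executes A1 (x = 2). Shared: x=2. PCs: A@1 B@0
Step 2: thread A executes A2 (x = x). Shared: x=2. PCs: A@2 B@0
Step 3: thread B executes B1 (x = x - 2). Shared: x=0. PCs: A@2 B@1
Step 4: thread B executes B2 (x = x + 3). Shared: x=3. PCs: A@2 B@2
Step 5: thread A executes A3 (x = x). Shared: x=3. PCs: A@3 B@2
Step 6: thread A executes A4 (x = x). Shared: x=3. PCs: A@4 B@2
Step 7: thread B executes B3 (x = x * 2). Shared: x=6. PCs: A@4 B@3
Step 8: thread B executes B4 (x = x + 3). Shared: x=9. PCs: A@4 B@4

Answer: x=9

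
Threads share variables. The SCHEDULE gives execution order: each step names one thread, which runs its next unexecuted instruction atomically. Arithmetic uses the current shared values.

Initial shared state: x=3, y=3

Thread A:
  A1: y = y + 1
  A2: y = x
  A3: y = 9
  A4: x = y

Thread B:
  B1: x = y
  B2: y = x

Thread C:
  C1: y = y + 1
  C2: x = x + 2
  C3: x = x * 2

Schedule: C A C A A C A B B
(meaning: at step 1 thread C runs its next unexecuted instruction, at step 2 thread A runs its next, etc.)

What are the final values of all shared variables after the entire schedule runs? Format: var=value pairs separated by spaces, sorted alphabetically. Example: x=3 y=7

Step 1: thread C executes C1 (y = y + 1). Shared: x=3 y=4. PCs: A@0 B@0 C@1
Step 2: thread A executes A1 (y = y + 1). Shared: x=3 y=5. PCs: A@1 B@0 C@1
Step 3: thread C executes C2 (x = x + 2). Shared: x=5 y=5. PCs: A@1 B@0 C@2
Step 4: thread A executes A2 (y = x). Shared: x=5 y=5. PCs: A@2 B@0 C@2
Step 5: thread A executes A3 (y = 9). Shared: x=5 y=9. PCs: A@3 B@0 C@2
Step 6: thread C executes C3 (x = x * 2). Shared: x=10 y=9. PCs: A@3 B@0 C@3
Step 7: thread A executes A4 (x = y). Shared: x=9 y=9. PCs: A@4 B@0 C@3
Step 8: thread B executes B1 (x = y). Shared: x=9 y=9. PCs: A@4 B@1 C@3
Step 9: thread B executes B2 (y = x). Shared: x=9 y=9. PCs: A@4 B@2 C@3

Answer: x=9 y=9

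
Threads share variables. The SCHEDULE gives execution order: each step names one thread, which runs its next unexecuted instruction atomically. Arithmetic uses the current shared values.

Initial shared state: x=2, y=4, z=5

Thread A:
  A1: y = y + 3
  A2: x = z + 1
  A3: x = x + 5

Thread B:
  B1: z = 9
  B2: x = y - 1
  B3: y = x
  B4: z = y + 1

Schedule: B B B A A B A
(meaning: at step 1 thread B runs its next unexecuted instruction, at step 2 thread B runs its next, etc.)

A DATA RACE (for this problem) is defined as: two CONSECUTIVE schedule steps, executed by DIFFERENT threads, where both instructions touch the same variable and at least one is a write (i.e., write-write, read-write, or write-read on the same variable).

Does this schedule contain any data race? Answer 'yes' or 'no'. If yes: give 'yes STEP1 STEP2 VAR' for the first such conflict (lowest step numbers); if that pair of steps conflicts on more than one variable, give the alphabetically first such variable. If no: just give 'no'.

Answer: yes 3 4 y

Derivation:
Steps 1,2: same thread (B). No race.
Steps 2,3: same thread (B). No race.
Steps 3,4: B(y = x) vs A(y = y + 3). RACE on y (W-W).
Steps 4,5: same thread (A). No race.
Steps 5,6: A(x = z + 1) vs B(z = y + 1). RACE on z (R-W).
Steps 6,7: B(r=y,w=z) vs A(r=x,w=x). No conflict.
First conflict at steps 3,4.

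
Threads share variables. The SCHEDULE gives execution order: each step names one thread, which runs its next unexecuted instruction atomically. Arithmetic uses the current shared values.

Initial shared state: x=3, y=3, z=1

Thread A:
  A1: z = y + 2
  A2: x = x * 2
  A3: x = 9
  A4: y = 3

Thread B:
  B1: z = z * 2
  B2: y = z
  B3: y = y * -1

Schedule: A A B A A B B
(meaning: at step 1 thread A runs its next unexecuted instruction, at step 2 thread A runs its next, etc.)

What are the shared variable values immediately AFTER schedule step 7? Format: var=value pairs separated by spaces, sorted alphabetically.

Answer: x=9 y=-10 z=10

Derivation:
Step 1: thread A executes A1 (z = y + 2). Shared: x=3 y=3 z=5. PCs: A@1 B@0
Step 2: thread A executes A2 (x = x * 2). Shared: x=6 y=3 z=5. PCs: A@2 B@0
Step 3: thread B executes B1 (z = z * 2). Shared: x=6 y=3 z=10. PCs: A@2 B@1
Step 4: thread A executes A3 (x = 9). Shared: x=9 y=3 z=10. PCs: A@3 B@1
Step 5: thread A executes A4 (y = 3). Shared: x=9 y=3 z=10. PCs: A@4 B@1
Step 6: thread B executes B2 (y = z). Shared: x=9 y=10 z=10. PCs: A@4 B@2
Step 7: thread B executes B3 (y = y * -1). Shared: x=9 y=-10 z=10. PCs: A@4 B@3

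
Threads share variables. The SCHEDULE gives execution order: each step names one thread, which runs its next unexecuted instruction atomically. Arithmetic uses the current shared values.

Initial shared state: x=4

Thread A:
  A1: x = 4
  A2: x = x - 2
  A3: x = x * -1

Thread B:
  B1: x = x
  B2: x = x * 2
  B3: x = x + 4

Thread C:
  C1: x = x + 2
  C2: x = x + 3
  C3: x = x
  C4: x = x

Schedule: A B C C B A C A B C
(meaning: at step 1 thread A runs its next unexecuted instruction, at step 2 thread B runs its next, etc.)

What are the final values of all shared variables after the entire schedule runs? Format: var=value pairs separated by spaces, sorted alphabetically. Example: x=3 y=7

Step 1: thread A executes A1 (x = 4). Shared: x=4. PCs: A@1 B@0 C@0
Step 2: thread B executes B1 (x = x). Shared: x=4. PCs: A@1 B@1 C@0
Step 3: thread C executes C1 (x = x + 2). Shared: x=6. PCs: A@1 B@1 C@1
Step 4: thread C executes C2 (x = x + 3). Shared: x=9. PCs: A@1 B@1 C@2
Step 5: thread B executes B2 (x = x * 2). Shared: x=18. PCs: A@1 B@2 C@2
Step 6: thread A executes A2 (x = x - 2). Shared: x=16. PCs: A@2 B@2 C@2
Step 7: thread C executes C3 (x = x). Shared: x=16. PCs: A@2 B@2 C@3
Step 8: thread A executes A3 (x = x * -1). Shared: x=-16. PCs: A@3 B@2 C@3
Step 9: thread B executes B3 (x = x + 4). Shared: x=-12. PCs: A@3 B@3 C@3
Step 10: thread C executes C4 (x = x). Shared: x=-12. PCs: A@3 B@3 C@4

Answer: x=-12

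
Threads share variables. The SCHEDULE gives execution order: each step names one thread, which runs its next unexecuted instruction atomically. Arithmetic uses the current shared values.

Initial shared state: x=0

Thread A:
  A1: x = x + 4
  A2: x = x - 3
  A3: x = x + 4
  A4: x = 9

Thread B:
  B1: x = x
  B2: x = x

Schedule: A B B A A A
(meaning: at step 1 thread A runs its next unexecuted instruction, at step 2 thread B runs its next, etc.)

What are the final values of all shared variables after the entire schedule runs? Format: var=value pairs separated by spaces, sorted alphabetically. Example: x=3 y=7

Answer: x=9

Derivation:
Step 1: thread A executes A1 (x = x + 4). Shared: x=4. PCs: A@1 B@0
Step 2: thread B executes B1 (x = x). Shared: x=4. PCs: A@1 B@1
Step 3: thread B executes B2 (x = x). Shared: x=4. PCs: A@1 B@2
Step 4: thread A executes A2 (x = x - 3). Shared: x=1. PCs: A@2 B@2
Step 5: thread A executes A3 (x = x + 4). Shared: x=5. PCs: A@3 B@2
Step 6: thread A executes A4 (x = 9). Shared: x=9. PCs: A@4 B@2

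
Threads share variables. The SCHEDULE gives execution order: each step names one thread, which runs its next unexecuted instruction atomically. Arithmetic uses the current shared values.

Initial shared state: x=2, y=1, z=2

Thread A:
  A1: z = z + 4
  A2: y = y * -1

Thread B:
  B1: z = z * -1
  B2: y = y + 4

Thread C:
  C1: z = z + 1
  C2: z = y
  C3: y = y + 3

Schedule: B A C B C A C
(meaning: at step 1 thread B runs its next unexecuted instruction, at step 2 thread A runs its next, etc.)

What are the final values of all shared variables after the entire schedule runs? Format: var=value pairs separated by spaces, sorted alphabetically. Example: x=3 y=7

Step 1: thread B executes B1 (z = z * -1). Shared: x=2 y=1 z=-2. PCs: A@0 B@1 C@0
Step 2: thread A executes A1 (z = z + 4). Shared: x=2 y=1 z=2. PCs: A@1 B@1 C@0
Step 3: thread C executes C1 (z = z + 1). Shared: x=2 y=1 z=3. PCs: A@1 B@1 C@1
Step 4: thread B executes B2 (y = y + 4). Shared: x=2 y=5 z=3. PCs: A@1 B@2 C@1
Step 5: thread C executes C2 (z = y). Shared: x=2 y=5 z=5. PCs: A@1 B@2 C@2
Step 6: thread A executes A2 (y = y * -1). Shared: x=2 y=-5 z=5. PCs: A@2 B@2 C@2
Step 7: thread C executes C3 (y = y + 3). Shared: x=2 y=-2 z=5. PCs: A@2 B@2 C@3

Answer: x=2 y=-2 z=5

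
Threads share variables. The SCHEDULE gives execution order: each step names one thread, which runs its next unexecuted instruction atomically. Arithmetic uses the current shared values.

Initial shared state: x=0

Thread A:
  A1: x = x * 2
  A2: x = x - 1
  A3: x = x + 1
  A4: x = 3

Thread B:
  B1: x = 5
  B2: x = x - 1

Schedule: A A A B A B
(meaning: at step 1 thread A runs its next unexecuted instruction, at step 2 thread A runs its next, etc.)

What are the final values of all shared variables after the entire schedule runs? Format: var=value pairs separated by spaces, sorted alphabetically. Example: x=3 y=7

Answer: x=2

Derivation:
Step 1: thread A executes A1 (x = x * 2). Shared: x=0. PCs: A@1 B@0
Step 2: thread A executes A2 (x = x - 1). Shared: x=-1. PCs: A@2 B@0
Step 3: thread A executes A3 (x = x + 1). Shared: x=0. PCs: A@3 B@0
Step 4: thread B executes B1 (x = 5). Shared: x=5. PCs: A@3 B@1
Step 5: thread A executes A4 (x = 3). Shared: x=3. PCs: A@4 B@1
Step 6: thread B executes B2 (x = x - 1). Shared: x=2. PCs: A@4 B@2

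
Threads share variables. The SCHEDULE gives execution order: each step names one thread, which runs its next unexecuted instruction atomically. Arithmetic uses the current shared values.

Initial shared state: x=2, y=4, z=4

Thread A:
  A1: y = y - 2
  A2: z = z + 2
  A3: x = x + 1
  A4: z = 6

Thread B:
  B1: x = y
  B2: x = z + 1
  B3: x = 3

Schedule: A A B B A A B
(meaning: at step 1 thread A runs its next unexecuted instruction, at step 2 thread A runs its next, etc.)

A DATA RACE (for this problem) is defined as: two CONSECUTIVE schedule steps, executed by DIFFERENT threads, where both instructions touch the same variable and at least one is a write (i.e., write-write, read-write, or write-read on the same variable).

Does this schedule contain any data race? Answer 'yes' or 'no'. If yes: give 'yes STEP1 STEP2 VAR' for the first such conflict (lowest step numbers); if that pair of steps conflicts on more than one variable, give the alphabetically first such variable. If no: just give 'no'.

Answer: yes 4 5 x

Derivation:
Steps 1,2: same thread (A). No race.
Steps 2,3: A(r=z,w=z) vs B(r=y,w=x). No conflict.
Steps 3,4: same thread (B). No race.
Steps 4,5: B(x = z + 1) vs A(x = x + 1). RACE on x (W-W).
Steps 5,6: same thread (A). No race.
Steps 6,7: A(r=-,w=z) vs B(r=-,w=x). No conflict.
First conflict at steps 4,5.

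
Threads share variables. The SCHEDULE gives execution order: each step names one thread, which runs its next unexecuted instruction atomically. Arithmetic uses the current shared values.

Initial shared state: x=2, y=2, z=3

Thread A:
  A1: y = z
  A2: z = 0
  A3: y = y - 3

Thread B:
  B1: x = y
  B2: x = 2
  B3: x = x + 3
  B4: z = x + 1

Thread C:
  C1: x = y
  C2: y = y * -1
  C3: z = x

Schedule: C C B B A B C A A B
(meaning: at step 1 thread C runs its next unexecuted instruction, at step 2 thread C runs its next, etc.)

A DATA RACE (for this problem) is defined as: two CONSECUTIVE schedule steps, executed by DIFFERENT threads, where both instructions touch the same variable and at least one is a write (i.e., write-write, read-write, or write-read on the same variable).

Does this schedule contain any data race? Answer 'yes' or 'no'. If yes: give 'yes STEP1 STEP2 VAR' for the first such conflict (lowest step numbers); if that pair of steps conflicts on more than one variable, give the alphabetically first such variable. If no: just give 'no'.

Steps 1,2: same thread (C). No race.
Steps 2,3: C(y = y * -1) vs B(x = y). RACE on y (W-R).
Steps 3,4: same thread (B). No race.
Steps 4,5: B(r=-,w=x) vs A(r=z,w=y). No conflict.
Steps 5,6: A(r=z,w=y) vs B(r=x,w=x). No conflict.
Steps 6,7: B(x = x + 3) vs C(z = x). RACE on x (W-R).
Steps 7,8: C(z = x) vs A(z = 0). RACE on z (W-W).
Steps 8,9: same thread (A). No race.
Steps 9,10: A(r=y,w=y) vs B(r=x,w=z). No conflict.
First conflict at steps 2,3.

Answer: yes 2 3 y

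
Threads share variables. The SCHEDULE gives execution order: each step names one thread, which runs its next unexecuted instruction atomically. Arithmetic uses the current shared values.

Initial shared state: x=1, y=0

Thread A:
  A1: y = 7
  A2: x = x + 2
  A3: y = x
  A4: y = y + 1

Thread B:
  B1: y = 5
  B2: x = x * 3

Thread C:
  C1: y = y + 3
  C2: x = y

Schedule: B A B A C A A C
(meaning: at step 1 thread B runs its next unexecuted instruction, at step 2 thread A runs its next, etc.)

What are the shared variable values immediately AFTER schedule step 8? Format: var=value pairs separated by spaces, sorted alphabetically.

Step 1: thread B executes B1 (y = 5). Shared: x=1 y=5. PCs: A@0 B@1 C@0
Step 2: thread A executes A1 (y = 7). Shared: x=1 y=7. PCs: A@1 B@1 C@0
Step 3: thread B executes B2 (x = x * 3). Shared: x=3 y=7. PCs: A@1 B@2 C@0
Step 4: thread A executes A2 (x = x + 2). Shared: x=5 y=7. PCs: A@2 B@2 C@0
Step 5: thread C executes C1 (y = y + 3). Shared: x=5 y=10. PCs: A@2 B@2 C@1
Step 6: thread A executes A3 (y = x). Shared: x=5 y=5. PCs: A@3 B@2 C@1
Step 7: thread A executes A4 (y = y + 1). Shared: x=5 y=6. PCs: A@4 B@2 C@1
Step 8: thread C executes C2 (x = y). Shared: x=6 y=6. PCs: A@4 B@2 C@2

Answer: x=6 y=6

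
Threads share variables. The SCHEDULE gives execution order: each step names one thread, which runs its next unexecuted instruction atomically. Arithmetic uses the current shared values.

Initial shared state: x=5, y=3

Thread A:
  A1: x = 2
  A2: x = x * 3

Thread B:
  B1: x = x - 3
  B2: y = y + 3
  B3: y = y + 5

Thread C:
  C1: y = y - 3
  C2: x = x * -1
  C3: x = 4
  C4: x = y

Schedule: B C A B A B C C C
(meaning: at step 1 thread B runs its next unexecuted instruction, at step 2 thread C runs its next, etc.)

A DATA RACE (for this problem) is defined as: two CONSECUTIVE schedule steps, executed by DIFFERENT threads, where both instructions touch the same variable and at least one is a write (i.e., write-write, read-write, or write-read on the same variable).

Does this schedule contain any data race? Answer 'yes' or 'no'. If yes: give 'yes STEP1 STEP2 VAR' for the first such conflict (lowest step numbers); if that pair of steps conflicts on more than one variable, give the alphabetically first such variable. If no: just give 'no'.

Answer: no

Derivation:
Steps 1,2: B(r=x,w=x) vs C(r=y,w=y). No conflict.
Steps 2,3: C(r=y,w=y) vs A(r=-,w=x). No conflict.
Steps 3,4: A(r=-,w=x) vs B(r=y,w=y). No conflict.
Steps 4,5: B(r=y,w=y) vs A(r=x,w=x). No conflict.
Steps 5,6: A(r=x,w=x) vs B(r=y,w=y). No conflict.
Steps 6,7: B(r=y,w=y) vs C(r=x,w=x). No conflict.
Steps 7,8: same thread (C). No race.
Steps 8,9: same thread (C). No race.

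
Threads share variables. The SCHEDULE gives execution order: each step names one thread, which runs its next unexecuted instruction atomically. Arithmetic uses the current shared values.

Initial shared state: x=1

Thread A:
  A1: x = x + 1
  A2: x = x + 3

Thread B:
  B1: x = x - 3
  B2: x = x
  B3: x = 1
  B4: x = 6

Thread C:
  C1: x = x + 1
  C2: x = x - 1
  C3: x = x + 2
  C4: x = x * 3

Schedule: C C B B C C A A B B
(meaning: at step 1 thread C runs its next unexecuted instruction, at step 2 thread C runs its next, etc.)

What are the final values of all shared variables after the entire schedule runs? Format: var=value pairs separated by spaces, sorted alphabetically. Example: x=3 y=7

Answer: x=6

Derivation:
Step 1: thread C executes C1 (x = x + 1). Shared: x=2. PCs: A@0 B@0 C@1
Step 2: thread C executes C2 (x = x - 1). Shared: x=1. PCs: A@0 B@0 C@2
Step 3: thread B executes B1 (x = x - 3). Shared: x=-2. PCs: A@0 B@1 C@2
Step 4: thread B executes B2 (x = x). Shared: x=-2. PCs: A@0 B@2 C@2
Step 5: thread C executes C3 (x = x + 2). Shared: x=0. PCs: A@0 B@2 C@3
Step 6: thread C executes C4 (x = x * 3). Shared: x=0. PCs: A@0 B@2 C@4
Step 7: thread A executes A1 (x = x + 1). Shared: x=1. PCs: A@1 B@2 C@4
Step 8: thread A executes A2 (x = x + 3). Shared: x=4. PCs: A@2 B@2 C@4
Step 9: thread B executes B3 (x = 1). Shared: x=1. PCs: A@2 B@3 C@4
Step 10: thread B executes B4 (x = 6). Shared: x=6. PCs: A@2 B@4 C@4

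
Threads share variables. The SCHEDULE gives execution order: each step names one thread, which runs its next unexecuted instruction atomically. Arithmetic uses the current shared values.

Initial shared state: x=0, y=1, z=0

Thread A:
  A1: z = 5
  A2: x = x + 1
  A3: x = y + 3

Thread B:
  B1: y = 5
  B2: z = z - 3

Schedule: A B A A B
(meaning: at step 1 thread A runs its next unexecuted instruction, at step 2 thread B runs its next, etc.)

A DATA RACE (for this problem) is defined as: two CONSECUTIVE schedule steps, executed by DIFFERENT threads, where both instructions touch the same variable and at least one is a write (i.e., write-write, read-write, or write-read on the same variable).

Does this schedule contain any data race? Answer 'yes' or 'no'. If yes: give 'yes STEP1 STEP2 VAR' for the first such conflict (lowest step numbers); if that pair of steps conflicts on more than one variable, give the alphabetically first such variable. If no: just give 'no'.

Answer: no

Derivation:
Steps 1,2: A(r=-,w=z) vs B(r=-,w=y). No conflict.
Steps 2,3: B(r=-,w=y) vs A(r=x,w=x). No conflict.
Steps 3,4: same thread (A). No race.
Steps 4,5: A(r=y,w=x) vs B(r=z,w=z). No conflict.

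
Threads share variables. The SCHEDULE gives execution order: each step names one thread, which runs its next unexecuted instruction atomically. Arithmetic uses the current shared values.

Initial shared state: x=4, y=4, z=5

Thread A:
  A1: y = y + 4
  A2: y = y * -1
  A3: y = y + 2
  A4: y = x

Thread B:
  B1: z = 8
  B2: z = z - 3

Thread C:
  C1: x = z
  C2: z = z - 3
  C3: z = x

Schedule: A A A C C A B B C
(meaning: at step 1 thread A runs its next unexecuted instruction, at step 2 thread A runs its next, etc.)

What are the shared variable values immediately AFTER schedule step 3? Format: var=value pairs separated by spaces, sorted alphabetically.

Step 1: thread A executes A1 (y = y + 4). Shared: x=4 y=8 z=5. PCs: A@1 B@0 C@0
Step 2: thread A executes A2 (y = y * -1). Shared: x=4 y=-8 z=5. PCs: A@2 B@0 C@0
Step 3: thread A executes A3 (y = y + 2). Shared: x=4 y=-6 z=5. PCs: A@3 B@0 C@0

Answer: x=4 y=-6 z=5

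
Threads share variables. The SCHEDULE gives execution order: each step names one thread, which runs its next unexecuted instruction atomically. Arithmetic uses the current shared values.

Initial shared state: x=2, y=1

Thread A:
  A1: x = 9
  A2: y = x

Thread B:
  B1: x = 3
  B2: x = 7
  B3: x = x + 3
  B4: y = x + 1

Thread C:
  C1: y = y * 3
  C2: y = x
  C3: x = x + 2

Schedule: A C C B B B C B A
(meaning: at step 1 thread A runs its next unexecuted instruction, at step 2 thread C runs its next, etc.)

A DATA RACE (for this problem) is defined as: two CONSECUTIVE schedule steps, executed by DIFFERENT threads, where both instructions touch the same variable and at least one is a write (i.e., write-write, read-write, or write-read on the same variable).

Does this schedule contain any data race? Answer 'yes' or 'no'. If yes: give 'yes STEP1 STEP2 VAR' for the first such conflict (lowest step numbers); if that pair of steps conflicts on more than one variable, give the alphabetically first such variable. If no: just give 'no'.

Steps 1,2: A(r=-,w=x) vs C(r=y,w=y). No conflict.
Steps 2,3: same thread (C). No race.
Steps 3,4: C(y = x) vs B(x = 3). RACE on x (R-W).
Steps 4,5: same thread (B). No race.
Steps 5,6: same thread (B). No race.
Steps 6,7: B(x = x + 3) vs C(x = x + 2). RACE on x (W-W).
Steps 7,8: C(x = x + 2) vs B(y = x + 1). RACE on x (W-R).
Steps 8,9: B(y = x + 1) vs A(y = x). RACE on y (W-W).
First conflict at steps 3,4.

Answer: yes 3 4 x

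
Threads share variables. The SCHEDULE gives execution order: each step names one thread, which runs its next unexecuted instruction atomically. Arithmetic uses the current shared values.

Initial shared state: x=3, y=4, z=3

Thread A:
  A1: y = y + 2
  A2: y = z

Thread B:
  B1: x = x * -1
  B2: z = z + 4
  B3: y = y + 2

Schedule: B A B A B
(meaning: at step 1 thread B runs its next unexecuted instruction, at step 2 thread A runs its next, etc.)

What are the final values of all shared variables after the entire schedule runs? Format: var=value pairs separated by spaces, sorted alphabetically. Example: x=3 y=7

Step 1: thread B executes B1 (x = x * -1). Shared: x=-3 y=4 z=3. PCs: A@0 B@1
Step 2: thread A executes A1 (y = y + 2). Shared: x=-3 y=6 z=3. PCs: A@1 B@1
Step 3: thread B executes B2 (z = z + 4). Shared: x=-3 y=6 z=7. PCs: A@1 B@2
Step 4: thread A executes A2 (y = z). Shared: x=-3 y=7 z=7. PCs: A@2 B@2
Step 5: thread B executes B3 (y = y + 2). Shared: x=-3 y=9 z=7. PCs: A@2 B@3

Answer: x=-3 y=9 z=7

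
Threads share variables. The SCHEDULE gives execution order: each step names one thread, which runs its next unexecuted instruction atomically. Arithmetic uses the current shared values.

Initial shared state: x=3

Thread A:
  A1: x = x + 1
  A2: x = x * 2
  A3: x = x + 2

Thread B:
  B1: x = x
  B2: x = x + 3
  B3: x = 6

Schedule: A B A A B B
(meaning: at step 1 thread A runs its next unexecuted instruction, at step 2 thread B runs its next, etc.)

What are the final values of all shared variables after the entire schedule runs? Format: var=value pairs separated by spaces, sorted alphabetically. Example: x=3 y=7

Answer: x=6

Derivation:
Step 1: thread A executes A1 (x = x + 1). Shared: x=4. PCs: A@1 B@0
Step 2: thread B executes B1 (x = x). Shared: x=4. PCs: A@1 B@1
Step 3: thread A executes A2 (x = x * 2). Shared: x=8. PCs: A@2 B@1
Step 4: thread A executes A3 (x = x + 2). Shared: x=10. PCs: A@3 B@1
Step 5: thread B executes B2 (x = x + 3). Shared: x=13. PCs: A@3 B@2
Step 6: thread B executes B3 (x = 6). Shared: x=6. PCs: A@3 B@3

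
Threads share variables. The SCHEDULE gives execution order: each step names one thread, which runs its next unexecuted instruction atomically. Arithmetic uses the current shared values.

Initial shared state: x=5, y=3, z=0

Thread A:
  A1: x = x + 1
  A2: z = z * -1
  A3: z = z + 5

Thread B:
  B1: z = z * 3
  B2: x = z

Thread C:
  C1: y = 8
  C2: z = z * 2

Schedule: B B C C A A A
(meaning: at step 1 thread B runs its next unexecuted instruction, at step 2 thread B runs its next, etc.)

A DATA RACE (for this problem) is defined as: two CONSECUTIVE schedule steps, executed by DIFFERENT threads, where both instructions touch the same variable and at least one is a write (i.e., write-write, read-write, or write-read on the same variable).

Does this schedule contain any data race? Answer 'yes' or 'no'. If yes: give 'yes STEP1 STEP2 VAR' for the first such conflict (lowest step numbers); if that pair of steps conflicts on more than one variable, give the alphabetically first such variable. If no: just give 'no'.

Answer: no

Derivation:
Steps 1,2: same thread (B). No race.
Steps 2,3: B(r=z,w=x) vs C(r=-,w=y). No conflict.
Steps 3,4: same thread (C). No race.
Steps 4,5: C(r=z,w=z) vs A(r=x,w=x). No conflict.
Steps 5,6: same thread (A). No race.
Steps 6,7: same thread (A). No race.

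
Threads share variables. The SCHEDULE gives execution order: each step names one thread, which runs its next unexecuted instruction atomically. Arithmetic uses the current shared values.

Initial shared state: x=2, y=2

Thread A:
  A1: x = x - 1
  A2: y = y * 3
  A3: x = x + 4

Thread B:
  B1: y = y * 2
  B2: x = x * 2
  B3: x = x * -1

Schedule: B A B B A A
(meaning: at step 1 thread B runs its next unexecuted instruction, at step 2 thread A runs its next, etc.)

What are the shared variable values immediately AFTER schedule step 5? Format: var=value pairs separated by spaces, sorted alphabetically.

Answer: x=-2 y=12

Derivation:
Step 1: thread B executes B1 (y = y * 2). Shared: x=2 y=4. PCs: A@0 B@1
Step 2: thread A executes A1 (x = x - 1). Shared: x=1 y=4. PCs: A@1 B@1
Step 3: thread B executes B2 (x = x * 2). Shared: x=2 y=4. PCs: A@1 B@2
Step 4: thread B executes B3 (x = x * -1). Shared: x=-2 y=4. PCs: A@1 B@3
Step 5: thread A executes A2 (y = y * 3). Shared: x=-2 y=12. PCs: A@2 B@3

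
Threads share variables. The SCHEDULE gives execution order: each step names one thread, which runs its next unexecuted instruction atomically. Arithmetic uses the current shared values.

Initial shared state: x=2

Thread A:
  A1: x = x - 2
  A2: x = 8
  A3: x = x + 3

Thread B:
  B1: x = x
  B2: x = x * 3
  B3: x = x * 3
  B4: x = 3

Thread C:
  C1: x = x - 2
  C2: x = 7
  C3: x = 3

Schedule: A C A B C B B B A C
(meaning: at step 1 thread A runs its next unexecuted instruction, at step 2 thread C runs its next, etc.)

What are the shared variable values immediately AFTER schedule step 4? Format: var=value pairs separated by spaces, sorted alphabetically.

Step 1: thread A executes A1 (x = x - 2). Shared: x=0. PCs: A@1 B@0 C@0
Step 2: thread C executes C1 (x = x - 2). Shared: x=-2. PCs: A@1 B@0 C@1
Step 3: thread A executes A2 (x = 8). Shared: x=8. PCs: A@2 B@0 C@1
Step 4: thread B executes B1 (x = x). Shared: x=8. PCs: A@2 B@1 C@1

Answer: x=8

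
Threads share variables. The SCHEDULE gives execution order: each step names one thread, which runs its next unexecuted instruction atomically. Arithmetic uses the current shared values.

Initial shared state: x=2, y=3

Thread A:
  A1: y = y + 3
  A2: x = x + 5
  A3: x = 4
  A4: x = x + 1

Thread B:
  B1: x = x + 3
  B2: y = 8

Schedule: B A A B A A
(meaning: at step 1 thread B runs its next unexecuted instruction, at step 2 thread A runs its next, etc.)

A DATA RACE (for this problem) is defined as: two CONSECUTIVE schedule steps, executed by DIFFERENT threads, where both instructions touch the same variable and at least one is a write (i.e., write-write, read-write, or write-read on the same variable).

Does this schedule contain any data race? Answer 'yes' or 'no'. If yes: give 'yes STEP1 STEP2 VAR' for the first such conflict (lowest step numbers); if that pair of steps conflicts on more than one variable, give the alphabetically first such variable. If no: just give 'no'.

Answer: no

Derivation:
Steps 1,2: B(r=x,w=x) vs A(r=y,w=y). No conflict.
Steps 2,3: same thread (A). No race.
Steps 3,4: A(r=x,w=x) vs B(r=-,w=y). No conflict.
Steps 4,5: B(r=-,w=y) vs A(r=-,w=x). No conflict.
Steps 5,6: same thread (A). No race.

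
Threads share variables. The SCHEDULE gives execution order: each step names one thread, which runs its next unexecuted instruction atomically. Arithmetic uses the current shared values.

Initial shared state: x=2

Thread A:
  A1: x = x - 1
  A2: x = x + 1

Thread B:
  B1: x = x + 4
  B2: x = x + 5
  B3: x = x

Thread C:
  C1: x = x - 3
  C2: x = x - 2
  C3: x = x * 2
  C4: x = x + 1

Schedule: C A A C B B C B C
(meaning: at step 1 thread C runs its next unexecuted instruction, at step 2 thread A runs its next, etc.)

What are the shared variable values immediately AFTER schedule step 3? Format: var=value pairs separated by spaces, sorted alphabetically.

Answer: x=-1

Derivation:
Step 1: thread C executes C1 (x = x - 3). Shared: x=-1. PCs: A@0 B@0 C@1
Step 2: thread A executes A1 (x = x - 1). Shared: x=-2. PCs: A@1 B@0 C@1
Step 3: thread A executes A2 (x = x + 1). Shared: x=-1. PCs: A@2 B@0 C@1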